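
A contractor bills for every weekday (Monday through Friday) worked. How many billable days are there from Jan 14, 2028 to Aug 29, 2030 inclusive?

Jan 14, 2028 is a Friday.
The range spans 959 days (inclusive of both endpoints).
959 = 7 × 137, so the span is exactly 137 full weeks.
Each full week contributes 5 weekdays (Mon–Fri): 137 × 5 = 685.

685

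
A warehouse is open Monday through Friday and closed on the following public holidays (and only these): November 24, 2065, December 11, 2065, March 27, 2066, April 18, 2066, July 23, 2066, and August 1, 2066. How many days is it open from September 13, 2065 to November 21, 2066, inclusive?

September 13, 2065 is a Sunday.
That's 435 days from start to end, counting both.
435 = 7 × 62 + 1, so there are 62 full weeks plus 1 extra day.
Each full week contributes 5 weekdays (Mon–Fri): 62 × 5 = 310.
The 1 extra day is Sun — none qualify.
Total: 310 + 0 = 310.
Holidays: November 24, 2065 (Tue); December 11, 2065 (Fri); March 27, 2066 (Sat); April 18, 2066 (Sun); July 23, 2066 (Fri); August 1, 2066 (Sun).
3 of the 6 holidays fall on weekdays; the rest are weekends and were already excluded.
Business days: 310 − 3 = 307.

307 working days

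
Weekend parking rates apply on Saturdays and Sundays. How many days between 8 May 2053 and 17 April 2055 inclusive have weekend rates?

8 May 2053 is a Thursday.
That's 710 days from start to end, counting both.
710 = 7 × 101 + 3, so there are 101 full weeks plus 3 extra days.
Each full week contributes 2 weekend days (Sat, Sun): 101 × 2 = 202.
The 3 extra days are Thu, Fri, Sat — 1 of them qualifies.
Total: 202 + 1 = 203.

203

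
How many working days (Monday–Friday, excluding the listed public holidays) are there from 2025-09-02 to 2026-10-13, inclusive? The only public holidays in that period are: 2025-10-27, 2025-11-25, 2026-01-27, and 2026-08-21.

2025-09-02 is a Tuesday.
From 2025-09-02 to 2026-10-13 is 407 days inclusive.
407 = 7 × 58 + 1, so there are 58 full weeks plus 1 extra day.
Each full week contributes 5 weekdays (Mon–Fri): 58 × 5 = 290.
The 1 extra day is Tuesday — 1 of them qualifies.
Total: 290 + 1 = 291.
Holidays: 2025-10-27 (Mon); 2025-11-25 (Tue); 2026-01-27 (Tue); 2026-08-21 (Fri).
All 4 holidays fall on weekdays, so subtract 4.
Business days: 291 − 4 = 287.

287 working days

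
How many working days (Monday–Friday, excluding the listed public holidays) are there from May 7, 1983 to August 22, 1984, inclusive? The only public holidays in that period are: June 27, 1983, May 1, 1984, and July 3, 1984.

335

May 7, 1983 is a Saturday.
The range spans 474 days (inclusive of both endpoints).
474 = 7 × 67 + 5, so there are 67 full weeks plus 5 extra days.
Each full week contributes 5 weekdays (Mon–Fri): 67 × 5 = 335.
The 5 extra days are Sat, Sun, Mon, Tue, Wed — 3 of them qualify.
Total: 335 + 3 = 338.
Holidays: June 27, 1983 (Mon); May 1, 1984 (Tue); July 3, 1984 (Tue).
All 3 holidays fall on weekdays, so subtract 3.
Business days: 338 − 3 = 335.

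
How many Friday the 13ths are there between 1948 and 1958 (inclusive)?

19

Friday-the-13ths by year:
1948: Feb, Aug
1949: May
1950: Jan, Oct
1951: Apr, Jul
1952: Jun
1953: Feb, Mar, Nov
1954: Aug
1955: May
1956: Jan, Apr, Jul
1957: Sep, Dec
1958: Jun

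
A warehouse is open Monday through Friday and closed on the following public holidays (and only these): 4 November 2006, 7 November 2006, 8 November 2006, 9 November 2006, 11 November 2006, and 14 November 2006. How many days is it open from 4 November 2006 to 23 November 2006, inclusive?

10

4 November 2006 is a Saturday.
From 4 November 2006 to 23 November 2006 is 20 days inclusive.
20 = 7 × 2 + 6, so there are 2 full weeks plus 6 extra days.
Each full week contributes 5 weekdays (Mon–Fri): 2 × 5 = 10.
The 6 extra days are Sat, Sun, Mon, Tue, Wed, Thu — 4 of them qualify.
Total: 10 + 4 = 14.
Holidays: 4 November 2006 (Sat); 7 November 2006 (Tue); 8 November 2006 (Wed); 9 November 2006 (Thu); 11 November 2006 (Sat); 14 November 2006 (Tue).
4 of the 6 holidays fall on weekdays; the rest are weekends and were already excluded.
Business days: 14 − 4 = 10.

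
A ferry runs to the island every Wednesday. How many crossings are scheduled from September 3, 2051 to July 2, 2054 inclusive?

148 Wednesdays

September 3, 2051 is a Sunday.
The range spans 1034 days (inclusive of both endpoints).
1034 = 7 × 147 + 5, so there are 147 full weeks plus 5 extra days.
Each full week contributes one Wednesday: 147 so far.
The 5 extra days are Sunday, Monday, Tuesday, Wednesday, Thursday — 1 of them qualifies.
Total: 147 + 1 = 148.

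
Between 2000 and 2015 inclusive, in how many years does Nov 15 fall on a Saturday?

Day of week of November 15 in each year:
2000: Wed, 2001: Thu, 2002: Fri, 2003: Sat ✓, 2004: Mon, 2005: Tue, 2006: Wed, 2007: Thu, 2008: Sat ✓, 2009: Sun, 2010: Mon, 2011: Tue, 2012: Thu, 2013: Fri, 2014: Sat ✓, 2015: Sun
Saturdays: 2003, 2008, 2014.

3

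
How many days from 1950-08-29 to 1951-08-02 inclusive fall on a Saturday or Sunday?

1950-08-29 is a Tuesday.
That's 339 days from start to end, counting both.
339 = 7 × 48 + 3, so there are 48 full weeks plus 3 extra days.
Each full week contributes 2 days from the set (Sat, Sun): 48 × 2 = 96.
The 3 extra days are Tue, Wed, Thu — none qualify.
Total: 96 + 0 = 96.

96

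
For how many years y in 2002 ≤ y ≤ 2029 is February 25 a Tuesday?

Day of week of February 25 in each year:
2002: Mon, 2003: Tue ✓, 2004: Wed, 2005: Fri, 2006: Sat, 2007: Sun, 2008: Mon, 2009: Wed, 2010: Thu, 2011: Fri, 2012: Sat, 2013: Mon, 2014: Tue ✓, 2015: Wed, 2016: Thu, 2017: Sat, 2018: Sun, 2019: Mon, 2020: Tue ✓, 2021: Thu, 2022: Fri, 2023: Sat, 2024: Sun, 2025: Tue ✓, 2026: Wed, 2027: Thu, 2028: Fri, 2029: Sun
Tuesdays: 2003, 2014, 2020, 2025.

4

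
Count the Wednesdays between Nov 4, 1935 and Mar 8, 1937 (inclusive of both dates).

70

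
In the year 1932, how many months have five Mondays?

A month has five Mondays exactly when Monday falls within its first (length − 28) days.
Jan: 31 days, starts Fri → 5 of Fri, Sat, Sun
Feb: 29 days, starts Mon → 5 of Mon ✓
Mar: 31 days, starts Tue → 5 of Tue, Wed, Thu
Apr: 30 days, starts Fri → 5 of Fri, Sat
May: 31 days, starts Sun → 5 of Sun, Mon, Tue ✓
Jun: 30 days, starts Wed → 5 of Wed, Thu
Jul: 31 days, starts Fri → 5 of Fri, Sat, Sun
Aug: 31 days, starts Mon → 5 of Mon, Tue, Wed ✓
Sep: 30 days, starts Thu → 5 of Thu, Fri
Oct: 31 days, starts Sat → 5 of Sat, Sun, Mon ✓
Nov: 30 days, starts Tue → 5 of Tue, Wed
Dec: 31 days, starts Thu → 5 of Thu, Fri, Sat
Months with five Mondays: Feb, May, Aug, Oct.

4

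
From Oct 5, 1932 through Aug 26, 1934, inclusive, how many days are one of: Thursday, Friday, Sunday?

297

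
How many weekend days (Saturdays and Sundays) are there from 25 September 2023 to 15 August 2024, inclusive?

92

25 September 2023 is a Monday.
That's 326 days from start to end, counting both.
326 = 7 × 46 + 4, so there are 46 full weeks plus 4 extra days.
Each full week contributes 2 weekend days (Sat, Sun): 46 × 2 = 92.
The 4 extra days are Monday, Tuesday, Wednesday, Thursday — none qualify.
Total: 92 + 0 = 92.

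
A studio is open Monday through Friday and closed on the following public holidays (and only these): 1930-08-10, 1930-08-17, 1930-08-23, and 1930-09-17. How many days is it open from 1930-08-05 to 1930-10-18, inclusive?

1930-08-05 is a Tuesday.
From 1930-08-05 to 1930-10-18 is 75 days inclusive.
75 = 7 × 10 + 5, so there are 10 full weeks plus 5 extra days.
Each full week contributes 5 weekdays (Mon–Fri): 10 × 5 = 50.
The 5 extra days are Tuesday, Wednesday, Thursday, Friday, Saturday — 4 of them qualify.
Total: 50 + 4 = 54.
Holidays: 1930-08-10 (Sun); 1930-08-17 (Sun); 1930-08-23 (Sat); 1930-09-17 (Wed).
1 of the 4 holidays fall on weekdays; the rest are weekends and were already excluded.
Business days: 54 − 1 = 53.

53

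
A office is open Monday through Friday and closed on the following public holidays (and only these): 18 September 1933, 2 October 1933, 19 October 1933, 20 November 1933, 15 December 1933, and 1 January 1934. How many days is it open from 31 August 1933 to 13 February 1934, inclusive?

31 August 1933 is a Thursday.
That's 167 days from start to end, counting both.
167 = 7 × 23 + 6, so there are 23 full weeks plus 6 extra days.
Each full week contributes 5 weekdays (Mon–Fri): 23 × 5 = 115.
The 6 extra days are Thu, Fri, Sat, Sun, Mon, Tue — 4 of them qualify.
Total: 115 + 4 = 119.
Holidays: 18 September 1933 (Mon); 2 October 1933 (Mon); 19 October 1933 (Thu); 20 November 1933 (Mon); 15 December 1933 (Fri); 1 January 1934 (Mon).
All 6 holidays fall on weekdays, so subtract 6.
Business days: 119 − 6 = 113.

113 working days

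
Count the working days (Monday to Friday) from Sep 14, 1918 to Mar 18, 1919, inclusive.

132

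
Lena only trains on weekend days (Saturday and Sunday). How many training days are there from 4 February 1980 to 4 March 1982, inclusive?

216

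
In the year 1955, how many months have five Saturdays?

A month has five Saturdays exactly when Saturday falls within its first (length − 28) days.
Jan: 31 days, starts Sat → 5 of Sat, Sun, Mon ✓
Feb: 28 days, starts Tue → 5 of (none)
Mar: 31 days, starts Tue → 5 of Tue, Wed, Thu
Apr: 30 days, starts Fri → 5 of Fri, Sat ✓
May: 31 days, starts Sun → 5 of Sun, Mon, Tue
Jun: 30 days, starts Wed → 5 of Wed, Thu
Jul: 31 days, starts Fri → 5 of Fri, Sat, Sun ✓
Aug: 31 days, starts Mon → 5 of Mon, Tue, Wed
Sep: 30 days, starts Thu → 5 of Thu, Fri
Oct: 31 days, starts Sat → 5 of Sat, Sun, Mon ✓
Nov: 30 days, starts Tue → 5 of Tue, Wed
Dec: 31 days, starts Thu → 5 of Thu, Fri, Sat ✓
Months with five Saturdays: Jan, Apr, Jul, Oct, Dec.

5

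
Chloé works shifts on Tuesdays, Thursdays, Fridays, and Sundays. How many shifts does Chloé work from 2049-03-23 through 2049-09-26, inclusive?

108

2049-03-23 is a Tuesday.
The range spans 188 days (inclusive of both endpoints).
188 = 7 × 26 + 6, so there are 26 full weeks plus 6 extra days.
Each full week contributes 4 days from the set (Tue, Thu, Fri, Sun): 26 × 4 = 104.
The 6 extra days are Tue, Wed, Thu, Fri, Sat, Sun — 4 of them qualify.
Total: 104 + 4 = 108.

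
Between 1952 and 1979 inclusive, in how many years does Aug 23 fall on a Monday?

Day of week of August 23 in each year:
1952: Sat, 1953: Sun, 1954: Mon ✓, 1955: Tue, 1956: Thu, 1957: Fri, 1958: Sat, 1959: Sun, 1960: Tue, 1961: Wed, 1962: Thu, 1963: Fri, 1964: Sun, 1965: Mon ✓, 1966: Tue, 1967: Wed, 1968: Fri, 1969: Sat, 1970: Sun, 1971: Mon ✓, 1972: Wed, 1973: Thu, 1974: Fri, 1975: Sat, 1976: Mon ✓, 1977: Tue, 1978: Wed, 1979: Thu
Mondays: 1954, 1965, 1971, 1976.

4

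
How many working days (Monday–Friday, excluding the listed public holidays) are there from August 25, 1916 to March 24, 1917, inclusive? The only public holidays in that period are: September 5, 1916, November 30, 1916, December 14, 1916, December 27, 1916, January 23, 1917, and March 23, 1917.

145

August 25, 1916 is a Friday.
From August 25, 1916 to March 24, 1917 is 212 days inclusive.
212 = 7 × 30 + 2, so there are 30 full weeks plus 2 extra days.
Each full week contributes 5 weekdays (Mon–Fri): 30 × 5 = 150.
The 2 extra days are Fri, Sat — 1 of them qualifies.
Total: 150 + 1 = 151.
Holidays: September 5, 1916 (Tue); November 30, 1916 (Thu); December 14, 1916 (Thu); December 27, 1916 (Wed); January 23, 1917 (Tue); March 23, 1917 (Fri).
All 6 holidays fall on weekdays, so subtract 6.
Business days: 151 − 6 = 145.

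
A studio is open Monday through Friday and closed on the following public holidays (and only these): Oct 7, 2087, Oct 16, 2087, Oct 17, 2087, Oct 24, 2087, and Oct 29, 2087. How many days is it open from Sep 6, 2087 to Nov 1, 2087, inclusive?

Sep 6, 2087 is a Saturday.
From Sep 6, 2087 to Nov 1, 2087 is 57 days inclusive.
57 = 7 × 8 + 1, so there are 8 full weeks plus 1 extra day.
Each full week contributes 5 weekdays (Mon–Fri): 8 × 5 = 40.
The 1 extra day is Sat — none qualify.
Total: 40 + 0 = 40.
Holidays: Oct 7, 2087 (Tue); Oct 16, 2087 (Thu); Oct 17, 2087 (Fri); Oct 24, 2087 (Fri); Oct 29, 2087 (Wed).
All 5 holidays fall on weekdays, so subtract 5.
Business days: 40 − 5 = 35.

35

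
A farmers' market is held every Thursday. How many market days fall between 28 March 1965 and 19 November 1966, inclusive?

86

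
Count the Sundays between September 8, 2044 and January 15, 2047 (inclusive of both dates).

September 8, 2044 is a Thursday.
That's 860 days from start to end, counting both.
860 = 7 × 122 + 6, so there are 122 full weeks plus 6 extra days.
Each full week contributes one Sunday: 122 so far.
The 6 extra days are Thu, Fri, Sat, Sun, Mon, Tue — 1 of them qualifies.
Total: 122 + 1 = 123.

123 Sundays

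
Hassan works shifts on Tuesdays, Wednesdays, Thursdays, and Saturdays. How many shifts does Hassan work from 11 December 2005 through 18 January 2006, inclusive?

22

11 December 2005 is a Sunday.
From 11 December 2005 to 18 January 2006 is 39 days inclusive.
39 = 7 × 5 + 4, so there are 5 full weeks plus 4 extra days.
Each full week contributes 4 days from the set (Tue, Wed, Thu, Sat): 5 × 4 = 20.
The 4 extra days are Sun, Mon, Tue, Wed — 2 of them qualify.
Total: 20 + 2 = 22.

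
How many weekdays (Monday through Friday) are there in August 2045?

Aug 1, 2045 is a Tuesday.
The range spans 31 days (inclusive of both endpoints).
31 = 7 × 4 + 3, so there are 4 full weeks plus 3 extra days.
Each full week contributes 5 weekdays (Mon–Fri): 4 × 5 = 20.
The 3 extra days are Tue, Wed, Thu — 3 of them qualify.
Total: 20 + 3 = 23.

23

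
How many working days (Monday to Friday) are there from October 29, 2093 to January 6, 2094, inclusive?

50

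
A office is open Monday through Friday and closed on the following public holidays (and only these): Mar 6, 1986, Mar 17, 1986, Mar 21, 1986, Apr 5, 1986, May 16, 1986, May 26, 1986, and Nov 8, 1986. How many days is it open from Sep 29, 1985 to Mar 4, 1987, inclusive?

Sep 29, 1985 is a Sunday.
The range spans 522 days (inclusive of both endpoints).
522 = 7 × 74 + 4, so there are 74 full weeks plus 4 extra days.
Each full week contributes 5 weekdays (Mon–Fri): 74 × 5 = 370.
The 4 extra days are Sun, Mon, Tue, Wed — 3 of them qualify.
Total: 370 + 3 = 373.
Holidays: Mar 6, 1986 (Thu); Mar 17, 1986 (Mon); Mar 21, 1986 (Fri); Apr 5, 1986 (Sat); May 16, 1986 (Fri); May 26, 1986 (Mon); Nov 8, 1986 (Sat).
5 of the 7 holidays fall on weekdays; the rest are weekends and were already excluded.
Business days: 373 − 5 = 368.

368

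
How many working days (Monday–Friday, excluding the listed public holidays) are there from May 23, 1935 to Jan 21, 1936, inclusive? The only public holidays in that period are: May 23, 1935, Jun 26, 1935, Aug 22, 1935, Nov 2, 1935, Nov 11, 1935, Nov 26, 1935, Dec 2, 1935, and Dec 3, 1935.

May 23, 1935 is a Thursday.
From May 23, 1935 to Jan 21, 1936 is 244 days inclusive.
244 = 7 × 34 + 6, so there are 34 full weeks plus 6 extra days.
Each full week contributes 5 weekdays (Mon–Fri): 34 × 5 = 170.
The 6 extra days are Thu, Fri, Sat, Sun, Mon, Tue — 4 of them qualify.
Total: 170 + 4 = 174.
Holidays: May 23, 1935 (Thu); Jun 26, 1935 (Wed); Aug 22, 1935 (Thu); Nov 2, 1935 (Sat); Nov 11, 1935 (Mon); Nov 26, 1935 (Tue); Dec 2, 1935 (Mon); Dec 3, 1935 (Tue).
7 of the 8 holidays fall on weekdays; the rest are weekends and were already excluded.
Business days: 174 − 7 = 167.

167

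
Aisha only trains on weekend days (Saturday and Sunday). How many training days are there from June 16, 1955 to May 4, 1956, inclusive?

June 16, 1955 is a Thursday.
That's 324 days from start to end, counting both.
324 = 7 × 46 + 2, so there are 46 full weeks plus 2 extra days.
Each full week contributes 2 weekend days (Sat, Sun): 46 × 2 = 92.
The 2 extra days are Thu, Fri — none qualify.
Total: 92 + 0 = 92.

92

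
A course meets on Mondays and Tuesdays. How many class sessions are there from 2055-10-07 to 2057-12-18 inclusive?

230

2055-10-07 is a Thursday.
From 2055-10-07 to 2057-12-18 is 804 days inclusive.
804 = 7 × 114 + 6, so there are 114 full weeks plus 6 extra days.
Each full week contributes 2 days from the set (Mon, Tue): 114 × 2 = 228.
The 6 extra days are Thu, Fri, Sat, Sun, Mon, Tue — 2 of them qualify.
Total: 228 + 2 = 230.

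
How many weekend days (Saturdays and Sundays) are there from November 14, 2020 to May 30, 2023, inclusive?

266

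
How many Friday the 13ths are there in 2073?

2

The 13th falls on a Friday when the month's 13th has weekday Fri.
Jan 13 is Fri ✓; Feb 13 is Mon; Mar 13 is Mon; Apr 13 is Thu; May 13 is Sat; Jun 13 is Tue; Jul 13 is Thu; Aug 13 is Sun; Sep 13 is Wed; Oct 13 is Fri ✓; Nov 13 is Mon; Dec 13 is Wed.
Friday the 13ths: Jan, Oct.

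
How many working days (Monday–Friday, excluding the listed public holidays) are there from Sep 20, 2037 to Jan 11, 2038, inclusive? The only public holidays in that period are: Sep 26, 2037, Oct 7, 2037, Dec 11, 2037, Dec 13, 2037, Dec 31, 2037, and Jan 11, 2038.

77 working days

Sep 20, 2037 is a Sunday.
The range spans 114 days (inclusive of both endpoints).
114 = 7 × 16 + 2, so there are 16 full weeks plus 2 extra days.
Each full week contributes 5 weekdays (Mon–Fri): 16 × 5 = 80.
The 2 extra days are Sunday, Monday — 1 of them qualifies.
Total: 80 + 1 = 81.
Holidays: Sep 26, 2037 (Sat); Oct 7, 2037 (Wed); Dec 11, 2037 (Fri); Dec 13, 2037 (Sun); Dec 31, 2037 (Thu); Jan 11, 2038 (Mon).
4 of the 6 holidays fall on weekdays; the rest are weekends and were already excluded.
Business days: 81 − 4 = 77.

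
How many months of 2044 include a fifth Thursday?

A month has five Thursdays exactly when Thursday falls within its first (length − 28) days.
Jan: 31 days, starts Fri → 5 of Fri, Sat, Sun
Feb: 29 days, starts Mon → 5 of Mon
Mar: 31 days, starts Tue → 5 of Tue, Wed, Thu ✓
Apr: 30 days, starts Fri → 5 of Fri, Sat
May: 31 days, starts Sun → 5 of Sun, Mon, Tue
Jun: 30 days, starts Wed → 5 of Wed, Thu ✓
Jul: 31 days, starts Fri → 5 of Fri, Sat, Sun
Aug: 31 days, starts Mon → 5 of Mon, Tue, Wed
Sep: 30 days, starts Thu → 5 of Thu, Fri ✓
Oct: 31 days, starts Sat → 5 of Sat, Sun, Mon
Nov: 30 days, starts Tue → 5 of Tue, Wed
Dec: 31 days, starts Thu → 5 of Thu, Fri, Sat ✓
Months with five Thursdays: Mar, Jun, Sep, Dec.

4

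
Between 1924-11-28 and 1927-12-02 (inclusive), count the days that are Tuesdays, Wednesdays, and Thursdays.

1924-11-28 is a Friday.
From 1924-11-28 to 1927-12-02 is 1100 days inclusive.
1100 = 7 × 157 + 1, so there are 157 full weeks plus 1 extra day.
Each full week contributes 3 days from the set (Tue, Wed, Thu): 157 × 3 = 471.
The 1 extra day is Friday — none qualify.
Total: 471 + 0 = 471.

471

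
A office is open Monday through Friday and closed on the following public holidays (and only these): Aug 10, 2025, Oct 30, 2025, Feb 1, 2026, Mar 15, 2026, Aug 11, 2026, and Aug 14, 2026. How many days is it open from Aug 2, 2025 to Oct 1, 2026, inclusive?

301 business days

Aug 2, 2025 is a Saturday.
From Aug 2, 2025 to Oct 1, 2026 is 426 days inclusive.
426 = 7 × 60 + 6, so there are 60 full weeks plus 6 extra days.
Each full week contributes 5 weekdays (Mon–Fri): 60 × 5 = 300.
The 6 extra days are Saturday, Sunday, Monday, Tuesday, Wednesday, Thursday — 4 of them qualify.
Total: 300 + 4 = 304.
Holidays: Aug 10, 2025 (Sun); Oct 30, 2025 (Thu); Feb 1, 2026 (Sun); Mar 15, 2026 (Sun); Aug 11, 2026 (Tue); Aug 14, 2026 (Fri).
3 of the 6 holidays fall on weekdays; the rest are weekends and were already excluded.
Business days: 304 − 3 = 301.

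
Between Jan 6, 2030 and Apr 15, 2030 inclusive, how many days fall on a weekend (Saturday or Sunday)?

29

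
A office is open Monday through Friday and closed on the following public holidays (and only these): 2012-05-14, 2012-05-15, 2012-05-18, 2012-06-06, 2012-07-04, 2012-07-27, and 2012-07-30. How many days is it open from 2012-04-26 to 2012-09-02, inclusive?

2012-04-26 is a Thursday.
The range spans 130 days (inclusive of both endpoints).
130 = 7 × 18 + 4, so there are 18 full weeks plus 4 extra days.
Each full week contributes 5 weekdays (Mon–Fri): 18 × 5 = 90.
The 4 extra days are Thu, Fri, Sat, Sun — 2 of them qualify.
Total: 90 + 2 = 92.
Holidays: 2012-05-14 (Mon); 2012-05-15 (Tue); 2012-05-18 (Fri); 2012-06-06 (Wed); 2012-07-04 (Wed); 2012-07-27 (Fri); 2012-07-30 (Mon).
All 7 holidays fall on weekdays, so subtract 7.
Business days: 92 − 7 = 85.

85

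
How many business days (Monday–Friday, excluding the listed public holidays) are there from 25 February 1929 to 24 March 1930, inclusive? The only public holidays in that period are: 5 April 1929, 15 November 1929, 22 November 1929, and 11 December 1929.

25 February 1929 is a Monday.
From 25 February 1929 to 24 March 1930 is 393 days inclusive.
393 = 7 × 56 + 1, so there are 56 full weeks plus 1 extra day.
Each full week contributes 5 weekdays (Mon–Fri): 56 × 5 = 280.
The 1 extra day is Mon — 1 of them qualifies.
Total: 280 + 1 = 281.
Holidays: 5 April 1929 (Fri); 15 November 1929 (Fri); 22 November 1929 (Fri); 11 December 1929 (Wed).
All 4 holidays fall on weekdays, so subtract 4.
Business days: 281 − 4 = 277.

277 business days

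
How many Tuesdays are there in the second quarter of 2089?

Apr 1, 2089 is a Friday.
From Apr 1, 2089 to Jun 30, 2089 is 91 days inclusive.
91 = 7 × 13, so the span is exactly 13 full weeks.
Each full week contributes one Tuesday: 13 so far.

13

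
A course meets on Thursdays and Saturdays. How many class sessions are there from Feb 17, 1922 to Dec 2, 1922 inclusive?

83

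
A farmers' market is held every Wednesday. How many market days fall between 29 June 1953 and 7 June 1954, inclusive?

49 Wednesdays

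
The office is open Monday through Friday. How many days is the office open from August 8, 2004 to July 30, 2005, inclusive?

August 8, 2004 is a Sunday.
The range spans 357 days (inclusive of both endpoints).
357 = 7 × 51, so the span is exactly 51 full weeks.
Each full week contributes 5 weekdays (Mon–Fri): 51 × 5 = 255.

255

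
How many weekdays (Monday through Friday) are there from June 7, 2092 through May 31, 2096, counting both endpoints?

1039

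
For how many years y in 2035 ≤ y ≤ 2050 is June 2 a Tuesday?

Day of week of June 2 in each year:
2035: Sat, 2036: Mon, 2037: Tue ✓, 2038: Wed, 2039: Thu, 2040: Sat, 2041: Sun, 2042: Mon, 2043: Tue ✓, 2044: Thu, 2045: Fri, 2046: Sat, 2047: Sun, 2048: Tue ✓, 2049: Wed, 2050: Thu
Tuesdays: 2037, 2043, 2048.

3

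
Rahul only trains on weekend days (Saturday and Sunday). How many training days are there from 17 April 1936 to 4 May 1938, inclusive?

17 April 1936 is a Friday.
From 17 April 1936 to 4 May 1938 is 748 days inclusive.
748 = 7 × 106 + 6, so there are 106 full weeks plus 6 extra days.
Each full week contributes 2 weekend days (Sat, Sun): 106 × 2 = 212.
The 6 extra days are Friday, Saturday, Sunday, Monday, Tuesday, Wednesday — 2 of them qualify.
Total: 212 + 2 = 214.

214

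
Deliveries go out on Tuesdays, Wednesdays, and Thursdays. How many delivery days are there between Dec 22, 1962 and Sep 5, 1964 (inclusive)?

267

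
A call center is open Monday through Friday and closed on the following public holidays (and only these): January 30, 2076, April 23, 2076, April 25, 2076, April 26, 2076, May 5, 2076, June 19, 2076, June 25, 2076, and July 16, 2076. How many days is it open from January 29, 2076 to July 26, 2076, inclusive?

January 29, 2076 is a Wednesday.
That's 180 days from start to end, counting both.
180 = 7 × 25 + 5, so there are 25 full weeks plus 5 extra days.
Each full week contributes 5 weekdays (Mon–Fri): 25 × 5 = 125.
The 5 extra days are Wed, Thu, Fri, Sat, Sun — 3 of them qualify.
Total: 125 + 3 = 128.
Holidays: January 30, 2076 (Thu); April 23, 2076 (Thu); April 25, 2076 (Sat); April 26, 2076 (Sun); May 5, 2076 (Tue); June 19, 2076 (Fri); June 25, 2076 (Thu); July 16, 2076 (Thu).
6 of the 8 holidays fall on weekdays; the rest are weekends and were already excluded.
Business days: 128 − 6 = 122.

122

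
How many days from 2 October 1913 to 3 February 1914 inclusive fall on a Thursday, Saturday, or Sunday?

54

2 October 1913 is a Thursday.
The range spans 125 days (inclusive of both endpoints).
125 = 7 × 17 + 6, so there are 17 full weeks plus 6 extra days.
Each full week contributes 3 days from the set (Thu, Sat, Sun): 17 × 3 = 51.
The 6 extra days are Thu, Fri, Sat, Sun, Mon, Tue — 3 of them qualify.
Total: 51 + 3 = 54.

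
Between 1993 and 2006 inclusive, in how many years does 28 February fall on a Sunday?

Day of week of February 28 in each year:
1993: Sun ✓, 1994: Mon, 1995: Tue, 1996: Wed, 1997: Fri, 1998: Sat, 1999: Sun ✓, 2000: Mon, 2001: Wed, 2002: Thu, 2003: Fri, 2004: Sat, 2005: Mon, 2006: Tue
Sundays: 1993, 1999.

2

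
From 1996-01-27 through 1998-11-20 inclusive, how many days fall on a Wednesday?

147

1996-01-27 is a Saturday.
The range spans 1029 days (inclusive of both endpoints).
1029 = 7 × 147, so the span is exactly 147 full weeks.
Each full week contributes one Wednesday: 147 so far.
Total: 147.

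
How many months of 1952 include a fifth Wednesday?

5

A month has five Wednesdays exactly when Wednesday falls within its first (length − 28) days.
Jan: 31 days, starts Tue → 5 of Tue, Wed, Thu ✓
Feb: 29 days, starts Fri → 5 of Fri
Mar: 31 days, starts Sat → 5 of Sat, Sun, Mon
Apr: 30 days, starts Tue → 5 of Tue, Wed ✓
May: 31 days, starts Thu → 5 of Thu, Fri, Sat
Jun: 30 days, starts Sun → 5 of Sun, Mon
Jul: 31 days, starts Tue → 5 of Tue, Wed, Thu ✓
Aug: 31 days, starts Fri → 5 of Fri, Sat, Sun
Sep: 30 days, starts Mon → 5 of Mon, Tue
Oct: 31 days, starts Wed → 5 of Wed, Thu, Fri ✓
Nov: 30 days, starts Sat → 5 of Sat, Sun
Dec: 31 days, starts Mon → 5 of Mon, Tue, Wed ✓
Months with five Wednesdays: Jan, Apr, Jul, Oct, Dec.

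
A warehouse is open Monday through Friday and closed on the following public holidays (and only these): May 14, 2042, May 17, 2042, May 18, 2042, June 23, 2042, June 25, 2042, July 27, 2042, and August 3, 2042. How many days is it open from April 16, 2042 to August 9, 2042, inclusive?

April 16, 2042 is a Wednesday.
The range spans 116 days (inclusive of both endpoints).
116 = 7 × 16 + 4, so there are 16 full weeks plus 4 extra days.
Each full week contributes 5 weekdays (Mon–Fri): 16 × 5 = 80.
The 4 extra days are Wednesday, Thursday, Friday, Saturday — 3 of them qualify.
Total: 80 + 3 = 83.
Holidays: May 14, 2042 (Wed); May 17, 2042 (Sat); May 18, 2042 (Sun); June 23, 2042 (Mon); June 25, 2042 (Wed); July 27, 2042 (Sun); August 3, 2042 (Sun).
3 of the 7 holidays fall on weekdays; the rest are weekends and were already excluded.
Business days: 83 − 3 = 80.

80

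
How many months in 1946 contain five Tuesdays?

A month has five Tuesdays exactly when Tuesday falls within its first (length − 28) days.
Jan: 31 days, starts Tue → 5 of Tue, Wed, Thu ✓
Feb: 28 days, starts Fri → 5 of (none)
Mar: 31 days, starts Fri → 5 of Fri, Sat, Sun
Apr: 30 days, starts Mon → 5 of Mon, Tue ✓
May: 31 days, starts Wed → 5 of Wed, Thu, Fri
Jun: 30 days, starts Sat → 5 of Sat, Sun
Jul: 31 days, starts Mon → 5 of Mon, Tue, Wed ✓
Aug: 31 days, starts Thu → 5 of Thu, Fri, Sat
Sep: 30 days, starts Sun → 5 of Sun, Mon
Oct: 31 days, starts Tue → 5 of Tue, Wed, Thu ✓
Nov: 30 days, starts Fri → 5 of Fri, Sat
Dec: 31 days, starts Sun → 5 of Sun, Mon, Tue ✓
Months with five Tuesdays: Jan, Apr, Jul, Oct, Dec.

5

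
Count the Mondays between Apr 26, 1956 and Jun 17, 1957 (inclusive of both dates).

Apr 26, 1956 is a Thursday.
From Apr 26, 1956 to Jun 17, 1957 is 418 days inclusive.
418 = 7 × 59 + 5, so there are 59 full weeks plus 5 extra days.
Each full week contributes one Monday: 59 so far.
The 5 extra days are Thu, Fri, Sat, Sun, Mon — 1 of them qualifies.
Total: 59 + 1 = 60.

60 Mondays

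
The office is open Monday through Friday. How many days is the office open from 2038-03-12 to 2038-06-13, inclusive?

2038-03-12 is a Friday.
That's 94 days from start to end, counting both.
94 = 7 × 13 + 3, so there are 13 full weeks plus 3 extra days.
Each full week contributes 5 weekdays (Mon–Fri): 13 × 5 = 65.
The 3 extra days are Fri, Sat, Sun — 1 of them qualifies.
Total: 65 + 1 = 66.

66 weekdays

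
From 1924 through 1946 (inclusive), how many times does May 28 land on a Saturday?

3

Day of week of May 28 in each year:
1924: Wed, 1925: Thu, 1926: Fri, 1927: Sat ✓, 1928: Mon, 1929: Tue, 1930: Wed, 1931: Thu, 1932: Sat ✓, 1933: Sun, 1934: Mon, 1935: Tue, 1936: Thu, 1937: Fri, 1938: Sat ✓, 1939: Sun, 1940: Tue, 1941: Wed, 1942: Thu, 1943: Fri, 1944: Sun, 1945: Mon, 1946: Tue
Saturdays: 1927, 1932, 1938.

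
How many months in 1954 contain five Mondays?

A month has five Mondays exactly when Monday falls within its first (length − 28) days.
Jan: 31 days, starts Fri → 5 of Fri, Sat, Sun
Feb: 28 days, starts Mon → 5 of (none)
Mar: 31 days, starts Mon → 5 of Mon, Tue, Wed ✓
Apr: 30 days, starts Thu → 5 of Thu, Fri
May: 31 days, starts Sat → 5 of Sat, Sun, Mon ✓
Jun: 30 days, starts Tue → 5 of Tue, Wed
Jul: 31 days, starts Thu → 5 of Thu, Fri, Sat
Aug: 31 days, starts Sun → 5 of Sun, Mon, Tue ✓
Sep: 30 days, starts Wed → 5 of Wed, Thu
Oct: 31 days, starts Fri → 5 of Fri, Sat, Sun
Nov: 30 days, starts Mon → 5 of Mon, Tue ✓
Dec: 31 days, starts Wed → 5 of Wed, Thu, Fri
Months with five Mondays: Mar, May, Aug, Nov.

4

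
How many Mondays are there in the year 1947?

1 January 1947 is a Wednesday.
From 1 January 1947 to 31 December 1947 is 365 days inclusive.
365 = 7 × 52 + 1, so there are 52 full weeks plus 1 extra day.
Each full week contributes one Monday: 52 so far.
The 1 extra day is Wed — none qualify.
Total: 52 + 0 = 52.

52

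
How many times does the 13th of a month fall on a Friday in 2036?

The 13th falls on a Friday when the month's 13th has weekday Fri.
Jan 13 is Sun; Feb 13 is Wed; Mar 13 is Thu; Apr 13 is Sun; May 13 is Tue; Jun 13 is Fri ✓; Jul 13 is Sun; Aug 13 is Wed; Sep 13 is Sat; Oct 13 is Mon; Nov 13 is Thu; Dec 13 is Sat.
Friday the 13ths: Jun.

1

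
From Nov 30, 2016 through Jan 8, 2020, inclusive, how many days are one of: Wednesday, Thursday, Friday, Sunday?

649

Nov 30, 2016 is a Wednesday.
From Nov 30, 2016 to Jan 8, 2020 is 1135 days inclusive.
1135 = 7 × 162 + 1, so there are 162 full weeks plus 1 extra day.
Each full week contributes 4 days from the set (Wed, Thu, Fri, Sun): 162 × 4 = 648.
The 1 extra day is Wed — 1 of them qualifies.
Total: 648 + 1 = 649.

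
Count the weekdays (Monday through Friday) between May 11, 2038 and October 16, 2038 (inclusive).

114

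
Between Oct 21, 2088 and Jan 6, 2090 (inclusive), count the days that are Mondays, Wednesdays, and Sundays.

Oct 21, 2088 is a Thursday.
The range spans 443 days (inclusive of both endpoints).
443 = 7 × 63 + 2, so there are 63 full weeks plus 2 extra days.
Each full week contributes 3 days from the set (Mon, Wed, Sun): 63 × 3 = 189.
The 2 extra days are Thursday, Friday — none qualify.
Total: 189 + 0 = 189.

189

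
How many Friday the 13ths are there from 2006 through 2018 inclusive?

24

Friday-the-13ths by year:
2006: Jan, Oct
2007: Apr, Jul
2008: Jun
2009: Feb, Mar, Nov
2010: Aug
2011: May
2012: Jan, Apr, Jul
2013: Sep, Dec
2014: Jun
2015: Feb, Mar, Nov
2016: May
2017: Jan, Oct
2018: Apr, Jul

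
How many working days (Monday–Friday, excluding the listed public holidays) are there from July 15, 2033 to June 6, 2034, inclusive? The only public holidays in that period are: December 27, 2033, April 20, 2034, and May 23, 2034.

230

July 15, 2033 is a Friday.
That's 327 days from start to end, counting both.
327 = 7 × 46 + 5, so there are 46 full weeks plus 5 extra days.
Each full week contributes 5 weekdays (Mon–Fri): 46 × 5 = 230.
The 5 extra days are Fri, Sat, Sun, Mon, Tue — 3 of them qualify.
Total: 230 + 3 = 233.
Holidays: December 27, 2033 (Tue); April 20, 2034 (Thu); May 23, 2034 (Tue).
All 3 holidays fall on weekdays, so subtract 3.
Business days: 233 − 3 = 230.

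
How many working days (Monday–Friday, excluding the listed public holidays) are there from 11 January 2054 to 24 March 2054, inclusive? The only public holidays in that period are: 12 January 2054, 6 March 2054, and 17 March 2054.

11 January 2054 is a Sunday.
The range spans 73 days (inclusive of both endpoints).
73 = 7 × 10 + 3, so there are 10 full weeks plus 3 extra days.
Each full week contributes 5 weekdays (Mon–Fri): 10 × 5 = 50.
The 3 extra days are Sun, Mon, Tue — 2 of them qualify.
Total: 50 + 2 = 52.
Holidays: 12 January 2054 (Mon); 6 March 2054 (Fri); 17 March 2054 (Tue).
All 3 holidays fall on weekdays, so subtract 3.
Business days: 52 − 3 = 49.

49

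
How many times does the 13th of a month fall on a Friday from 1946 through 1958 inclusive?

22

Friday-the-13ths by year:
1946: Sep, Dec
1947: Jun
1948: Feb, Aug
1949: May
1950: Jan, Oct
1951: Apr, Jul
1952: Jun
1953: Feb, Mar, Nov
1954: Aug
1955: May
1956: Jan, Apr, Jul
1957: Sep, Dec
1958: Jun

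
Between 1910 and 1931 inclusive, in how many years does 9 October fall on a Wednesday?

3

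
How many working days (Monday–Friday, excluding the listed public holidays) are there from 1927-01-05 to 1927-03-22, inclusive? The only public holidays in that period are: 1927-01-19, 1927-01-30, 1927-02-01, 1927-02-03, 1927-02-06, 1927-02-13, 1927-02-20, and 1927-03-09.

1927-01-05 is a Wednesday.
That's 77 days from start to end, counting both.
77 = 7 × 11, so the span is exactly 11 full weeks.
Each full week contributes 5 weekdays (Mon–Fri): 11 × 5 = 55.
Holidays: 1927-01-19 (Wed); 1927-01-30 (Sun); 1927-02-01 (Tue); 1927-02-03 (Thu); 1927-02-06 (Sun); 1927-02-13 (Sun); 1927-02-20 (Sun); 1927-03-09 (Wed).
4 of the 8 holidays fall on weekdays; the rest are weekends and were already excluded.
Business days: 55 − 4 = 51.

51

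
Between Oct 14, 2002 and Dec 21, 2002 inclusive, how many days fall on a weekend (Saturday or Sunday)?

19

Oct 14, 2002 is a Monday.
That's 69 days from start to end, counting both.
69 = 7 × 9 + 6, so there are 9 full weeks plus 6 extra days.
Each full week contributes 2 weekend days (Sat, Sun): 9 × 2 = 18.
The 6 extra days are Monday, Tuesday, Wednesday, Thursday, Friday, Saturday — 1 of them qualifies.
Total: 18 + 1 = 19.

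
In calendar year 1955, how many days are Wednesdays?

Jan 1, 1955 is a Saturday.
The range spans 365 days (inclusive of both endpoints).
365 = 7 × 52 + 1, so there are 52 full weeks plus 1 extra day.
Each full week contributes one Wednesday: 52 so far.
The 1 extra day is Sat — none qualify.
Total: 52 + 0 = 52.

52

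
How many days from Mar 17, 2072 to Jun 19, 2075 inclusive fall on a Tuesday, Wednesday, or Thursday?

510

Mar 17, 2072 is a Thursday.
That's 1190 days from start to end, counting both.
1190 = 7 × 170, so the span is exactly 170 full weeks.
Each full week contributes 3 days from the set (Tue, Wed, Thu): 170 × 3 = 510.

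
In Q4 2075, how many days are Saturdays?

2075-10-01 is a Tuesday.
That's 92 days from start to end, counting both.
92 = 7 × 13 + 1, so there are 13 full weeks plus 1 extra day.
Each full week contributes one Saturday: 13 so far.
The 1 extra day is Tue — none qualify.
Total: 13 + 0 = 13.

13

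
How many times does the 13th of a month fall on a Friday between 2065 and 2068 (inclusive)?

8

Friday-the-13ths by year:
2065: Feb, Mar, Nov
2066: Aug
2067: May
2068: Jan, Apr, Jul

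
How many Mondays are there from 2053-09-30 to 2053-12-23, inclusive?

12 Mondays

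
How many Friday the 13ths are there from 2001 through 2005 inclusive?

Friday-the-13ths by year:
2001: Apr, Jul
2002: Sep, Dec
2003: Jun
2004: Feb, Aug
2005: May

8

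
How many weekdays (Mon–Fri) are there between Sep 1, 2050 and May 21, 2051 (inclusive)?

187

Sep 1, 2050 is a Thursday.
The range spans 263 days (inclusive of both endpoints).
263 = 7 × 37 + 4, so there are 37 full weeks plus 4 extra days.
Each full week contributes 5 weekdays (Mon–Fri): 37 × 5 = 185.
The 4 extra days are Thu, Fri, Sat, Sun — 2 of them qualify.
Total: 185 + 2 = 187.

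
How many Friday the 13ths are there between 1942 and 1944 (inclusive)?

5

Friday-the-13ths by year:
1942: Feb, Mar, Nov
1943: Aug
1944: Oct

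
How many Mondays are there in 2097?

2097-01-01 is a Tuesday.
That's 365 days from start to end, counting both.
365 = 7 × 52 + 1, so there are 52 full weeks plus 1 extra day.
Each full week contributes one Monday: 52 so far.
The 1 extra day is Tuesday — none qualify.
Total: 52 + 0 = 52.

52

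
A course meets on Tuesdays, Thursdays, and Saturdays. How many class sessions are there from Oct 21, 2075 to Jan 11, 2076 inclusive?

36

Oct 21, 2075 is a Monday.
That's 83 days from start to end, counting both.
83 = 7 × 11 + 6, so there are 11 full weeks plus 6 extra days.
Each full week contributes 3 days from the set (Tue, Thu, Sat): 11 × 3 = 33.
The 6 extra days are Mon, Tue, Wed, Thu, Fri, Sat — 3 of them qualify.
Total: 33 + 3 = 36.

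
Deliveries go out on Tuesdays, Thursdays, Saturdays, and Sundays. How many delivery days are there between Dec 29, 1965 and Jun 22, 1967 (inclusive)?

309

Dec 29, 1965 is a Wednesday.
The range spans 541 days (inclusive of both endpoints).
541 = 7 × 77 + 2, so there are 77 full weeks plus 2 extra days.
Each full week contributes 4 days from the set (Tue, Thu, Sat, Sun): 77 × 4 = 308.
The 2 extra days are Wed, Thu — 1 of them qualifies.
Total: 308 + 1 = 309.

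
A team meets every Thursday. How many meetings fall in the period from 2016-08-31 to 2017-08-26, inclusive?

2016-08-31 is a Wednesday.
The range spans 361 days (inclusive of both endpoints).
361 = 7 × 51 + 4, so there are 51 full weeks plus 4 extra days.
Each full week contributes one Thursday: 51 so far.
The 4 extra days are Wednesday, Thursday, Friday, Saturday — 1 of them qualifies.
Total: 51 + 1 = 52.

52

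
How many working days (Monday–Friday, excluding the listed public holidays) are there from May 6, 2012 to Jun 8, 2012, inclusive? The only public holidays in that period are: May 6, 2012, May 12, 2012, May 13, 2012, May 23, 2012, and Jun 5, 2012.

23

May 6, 2012 is a Sunday.
That's 34 days from start to end, counting both.
34 = 7 × 4 + 6, so there are 4 full weeks plus 6 extra days.
Each full week contributes 5 weekdays (Mon–Fri): 4 × 5 = 20.
The 6 extra days are Sunday, Monday, Tuesday, Wednesday, Thursday, Friday — 5 of them qualify.
Total: 20 + 5 = 25.
Holidays: May 6, 2012 (Sun); May 12, 2012 (Sat); May 13, 2012 (Sun); May 23, 2012 (Wed); Jun 5, 2012 (Tue).
2 of the 5 holidays fall on weekdays; the rest are weekends and were already excluded.
Business days: 25 − 2 = 23.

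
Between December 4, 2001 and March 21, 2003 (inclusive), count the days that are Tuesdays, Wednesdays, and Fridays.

204

December 4, 2001 is a Tuesday.
The range spans 473 days (inclusive of both endpoints).
473 = 7 × 67 + 4, so there are 67 full weeks plus 4 extra days.
Each full week contributes 3 days from the set (Tue, Wed, Fri): 67 × 3 = 201.
The 4 extra days are Tue, Wed, Thu, Fri — 3 of them qualify.
Total: 201 + 3 = 204.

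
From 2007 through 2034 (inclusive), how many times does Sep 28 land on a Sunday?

4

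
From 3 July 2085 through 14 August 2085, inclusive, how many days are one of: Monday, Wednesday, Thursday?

3 July 2085 is a Tuesday.
The range spans 43 days (inclusive of both endpoints).
43 = 7 × 6 + 1, so there are 6 full weeks plus 1 extra day.
Each full week contributes 3 days from the set (Mon, Wed, Thu): 6 × 3 = 18.
The 1 extra day is Tue — none qualify.
Total: 18 + 0 = 18.

18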